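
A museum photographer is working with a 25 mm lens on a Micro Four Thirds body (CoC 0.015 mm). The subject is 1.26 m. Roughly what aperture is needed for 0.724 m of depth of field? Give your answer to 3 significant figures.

f/9

Write h = H − f = f²/(N·c). The thin-lens limits are Dn = s·h/(h + (s−f)) and Df = s·h/(h − (s−f)), so DoF = Df − Dn = 2·s·(s−f)·h / (h² − (s−f)²).
That is a quadratic in h: DoF·h² − 2·s·(s−f)·h − DoF·(s−f)² = 0 ⇒ h = (s−f)·(s + √(s² + DoF²)) / DoF = 1235 × (1260 + √(1260² + 724²)) / 724 = 1235 × (1260 + 1453.20) / 724 ≈ 4628.2 mm.
Then N = f²/(c·h) = 25² / (0.015 × 4628.2) = 625 / 69.423 ≈ 9.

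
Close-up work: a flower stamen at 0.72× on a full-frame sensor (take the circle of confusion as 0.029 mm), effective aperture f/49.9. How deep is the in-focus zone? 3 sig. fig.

5.58 mm

At magnification m, DoF ≈ 2·N_eff·c/m² = 2 × 49.9 × 0.029 / 0.72² = 2.894 / 0.5184 ≈ 5.58 mm.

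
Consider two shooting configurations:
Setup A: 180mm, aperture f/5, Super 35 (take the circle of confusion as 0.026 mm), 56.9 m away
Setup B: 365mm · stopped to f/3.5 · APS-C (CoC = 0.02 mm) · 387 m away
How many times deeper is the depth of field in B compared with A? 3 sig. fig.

Setup A: H = 180²/(5×0.026) + 180 ≈ 249410.8 mm; DoF = Df − Dn = 73665 − 46351 ≈ 27314 mm.
Setup B: H = 365²/(3.5×0.02) + 365 ≈ 1903579.3 mm; DoF = Df − Dn = 485661 − 321656 ≈ 164005 mm.
Ratio = 164005 / 27314 ≈ 6.00.

6.00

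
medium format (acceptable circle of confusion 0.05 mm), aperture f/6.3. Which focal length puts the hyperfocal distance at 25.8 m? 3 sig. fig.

90.0 mm

From H = f²/(N·c) + f, with f ≪ H: f ≈ √(H·N·c) = √(25800 × 6.3 × 0.05) = √8127.0 ≈ 90.15 mm.
Exact: f² + N·c·f − N·c·H = 0 ⇒ f = (−N·c + √((N·c)² + 4·N·c·H))/2 = (−0.315 + √32508)/2 ≈ 89.993 mm ≈ 90.0 mm.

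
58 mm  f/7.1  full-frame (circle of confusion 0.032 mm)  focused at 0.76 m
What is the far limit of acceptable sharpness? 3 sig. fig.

0.798 m

Hyperfocal distance H = f²/(N·c) + f = 58²/(7.1 × 0.032) + 58 = 3364/0.2272 + 58 ≈ 14864.3 mm ≈ 14.86 m.
Far limit Df = s·(H − f)/(H − s) = 760 × (14864.3 − 58) / (14864.3 − 760) = 760 × 14806.3 / 14104.3 ≈ 797.83 mm ≈ 0.798 m.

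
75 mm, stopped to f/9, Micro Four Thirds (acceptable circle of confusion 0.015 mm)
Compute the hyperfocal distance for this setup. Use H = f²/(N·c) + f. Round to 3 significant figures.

Hyperfocal distance H = f²/(N·c) + f = 75²/(9 × 0.015) + 75 = 5625/0.135 + 75 ≈ 41741.7 mm ≈ 41.7 m.

41.7 m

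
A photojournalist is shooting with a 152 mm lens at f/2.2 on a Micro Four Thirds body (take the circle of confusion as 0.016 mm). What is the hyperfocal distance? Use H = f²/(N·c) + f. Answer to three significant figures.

Hyperfocal distance H = f²/(N·c) + f = 152²/(2.2 × 0.016) + 152 = 23104/0.0352 + 152 ≈ 656515.6 mm ≈ 657 m.

657 m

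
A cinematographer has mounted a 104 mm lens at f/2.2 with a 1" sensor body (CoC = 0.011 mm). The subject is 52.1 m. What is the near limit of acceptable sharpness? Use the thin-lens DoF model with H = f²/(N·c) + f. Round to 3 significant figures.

46.7 m

Hyperfocal distance H = f²/(N·c) + f = 104²/(2.2 × 0.011) + 104 = 10816/0.0242 + 104 ≈ 447046.1 mm ≈ 447.0 m.
Near limit Dn = s·(H − f)/(H + s − 2f) = 52100 × (447046.1 − 104) / (447046.1 + 52100 − 2 × 104) = 52100 × 446942.1 / 498938.1 ≈ 46670 mm ≈ 46.7 m.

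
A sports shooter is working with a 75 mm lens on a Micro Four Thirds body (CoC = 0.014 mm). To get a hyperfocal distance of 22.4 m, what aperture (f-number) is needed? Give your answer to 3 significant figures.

f/18

Rearrange H = f²/(N·c) + f for N: N = f² / ((H − f)·c).
N = 75² / ((22400 − 75) × 0.014) = 5625 / 312.6 ≈ 18.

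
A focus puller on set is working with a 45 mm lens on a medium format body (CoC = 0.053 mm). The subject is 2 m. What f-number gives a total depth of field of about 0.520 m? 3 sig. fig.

f/2.50

Write h = H − f = f²/(N·c). The thin-lens limits are Dn = s·h/(h + (s−f)) and Df = s·h/(h − (s−f)), so DoF = Df − Dn = 2·s·(s−f)·h / (h² − (s−f)²).
That is a quadratic in h: DoF·h² − 2·s·(s−f)·h − DoF·(s−f)² = 0 ⇒ h = (s−f)·(s + √(s² + DoF²)) / DoF = 1955 × (2000 + √(2000² + 520²)) / 520 = 1955 × (2000 + 2066.49) / 520 ≈ 15288 mm.
Then N = f²/(c·h) = 45² / (0.053 × 15288) = 2025 / 810.29 ≈ 2.50.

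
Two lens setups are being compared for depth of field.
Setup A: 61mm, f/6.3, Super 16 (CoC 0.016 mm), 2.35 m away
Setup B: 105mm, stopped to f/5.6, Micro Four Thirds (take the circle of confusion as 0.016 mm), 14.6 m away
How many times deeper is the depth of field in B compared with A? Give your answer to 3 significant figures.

11.9

Setup A: H = 61²/(6.3×0.016) + 61 ≈ 36975.7 mm; DoF = Df − Dn = 2505.35 − 2212.79 ≈ 292.56 mm.
Setup B: H = 105²/(5.6×0.016) + 105 ≈ 123151.9 mm; DoF = Df − Dn = 16549.5 − 13061.4 ≈ 3488.1 mm.
Ratio = 3488.1 / 292.56 ≈ 11.9.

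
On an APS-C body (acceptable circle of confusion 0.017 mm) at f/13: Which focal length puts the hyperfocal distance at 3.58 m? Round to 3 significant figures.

From H = f²/(N·c) + f, with f ≪ H: f ≈ √(H·N·c) = √(3580 × 13 × 0.017) = √791.18 ≈ 28.13 mm.
Exact: f² + N·c·f − N·c·H = 0 ⇒ f = (−N·c + √((N·c)² + 4·N·c·H))/2 = (−0.221 + √3164.8)/2 ≈ 28.018 mm ≈ 28.0 mm.

28.0 mm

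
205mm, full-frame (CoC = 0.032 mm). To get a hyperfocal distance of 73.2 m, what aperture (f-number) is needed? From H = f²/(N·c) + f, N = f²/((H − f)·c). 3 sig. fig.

Rearrange H = f²/(N·c) + f for N: N = f² / ((H − f)·c).
N = 205² / ((73200 − 205) × 0.032) = 42025 / 2336 ≈ 18.

f/18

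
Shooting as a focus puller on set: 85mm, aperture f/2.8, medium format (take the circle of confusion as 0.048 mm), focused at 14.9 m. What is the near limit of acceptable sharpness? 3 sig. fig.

Hyperfocal distance H = f²/(N·c) + f = 85²/(2.8 × 0.048) + 85 = 7225/0.1344 + 85 ≈ 53842.4 mm ≈ 53.84 m.
Near limit Dn = s·(H − f)/(H + s − 2f) = 14900 × (53842.4 − 85) / (53842.4 + 14900 − 2 × 85) = 14900 × 53757.4 / 68572.4 ≈ 11681 mm ≈ 11.7 m.

11.7 m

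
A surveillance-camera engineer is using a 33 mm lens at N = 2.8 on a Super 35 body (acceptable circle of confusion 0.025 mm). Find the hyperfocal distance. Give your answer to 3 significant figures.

Hyperfocal distance H = f²/(N·c) + f = 33²/(2.8 × 0.025) + 33 = 1089/0.07 + 33 ≈ 15590.1 mm ≈ 15.6 m.

15.6 m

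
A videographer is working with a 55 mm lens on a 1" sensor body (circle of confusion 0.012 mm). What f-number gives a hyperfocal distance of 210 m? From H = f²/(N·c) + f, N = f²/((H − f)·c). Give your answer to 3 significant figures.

f/1.20

Rearrange H = f²/(N·c) + f for N: N = f² / ((H − f)·c).
N = 55² / ((210000 − 55) × 0.012) = 3025 / 2519 ≈ 1.20.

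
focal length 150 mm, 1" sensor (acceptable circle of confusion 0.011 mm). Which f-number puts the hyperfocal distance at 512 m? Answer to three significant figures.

f/4

Rearrange H = f²/(N·c) + f for N: N = f² / ((H − f)·c).
N = 150² / ((512000 − 150) × 0.011) = 22500 / 5630 ≈ 4.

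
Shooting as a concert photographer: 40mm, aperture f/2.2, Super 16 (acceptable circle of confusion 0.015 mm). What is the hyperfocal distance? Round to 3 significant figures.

48.5 m

Hyperfocal distance H = f²/(N·c) + f = 40²/(2.2 × 0.015) + 40 = 1600/0.033 + 40 ≈ 48524.8 mm ≈ 48.5 m.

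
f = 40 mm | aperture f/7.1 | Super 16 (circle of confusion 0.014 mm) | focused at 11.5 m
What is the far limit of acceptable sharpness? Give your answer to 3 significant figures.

39.9 m

Hyperfocal distance H = f²/(N·c) + f = 40²/(7.1 × 0.014) + 40 = 1600/0.0994 + 40 ≈ 16136.6 mm ≈ 16.14 m.
Far limit Df = s·(H − f)/(H − s) = 11500 × (16136.6 − 40) / (16136.6 − 11500) = 11500 × 16096.6 / 4636.6 ≈ 39924 mm ≈ 39.9 m.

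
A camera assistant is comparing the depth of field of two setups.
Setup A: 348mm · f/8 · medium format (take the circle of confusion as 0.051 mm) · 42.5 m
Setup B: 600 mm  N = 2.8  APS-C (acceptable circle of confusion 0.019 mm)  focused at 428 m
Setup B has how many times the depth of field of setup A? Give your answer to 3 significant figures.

Setup A: H = 348²/(8×0.051) + 348 ≈ 297171.5 mm; DoF = Df − Dn = 49534 − 37215 ≈ 12319 mm.
Setup B: H = 600²/(2.8×0.019) + 600 ≈ 6767517.3 mm; DoF = Df − Dn = 456855 − 402573 ≈ 54282 mm.
Ratio = 54282 / 12319 ≈ 4.41.

4.41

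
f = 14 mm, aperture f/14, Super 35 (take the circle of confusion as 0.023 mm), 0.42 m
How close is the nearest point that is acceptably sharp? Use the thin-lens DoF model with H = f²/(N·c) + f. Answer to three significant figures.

252 mm

Hyperfocal distance H = f²/(N·c) + f = 14²/(14 × 0.023) + 14 = 196/0.322 + 14 ≈ 622.7 mm ≈ 0.623 m.
Near limit Dn = s·(H − f)/(H + s − 2f) = 420 × (622.7 − 14) / (622.7 + 420 − 2 × 14) = 420 × 608.7 / 1014.7 ≈ 251.95 mm.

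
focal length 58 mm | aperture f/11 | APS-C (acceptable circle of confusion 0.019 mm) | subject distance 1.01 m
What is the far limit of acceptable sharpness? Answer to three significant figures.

1.07 m

Hyperfocal distance H = f²/(N·c) + f = 58²/(11 × 0.019) + 58 = 3364/0.209 + 58 ≈ 16153.7 mm ≈ 16.15 m.
Far limit Df = s·(H − f)/(H − s) = 1010 × (16153.7 − 58) / (16153.7 − 1010) = 1010 × 16095.7 / 15143.7 ≈ 1073.5 mm ≈ 1.07 m.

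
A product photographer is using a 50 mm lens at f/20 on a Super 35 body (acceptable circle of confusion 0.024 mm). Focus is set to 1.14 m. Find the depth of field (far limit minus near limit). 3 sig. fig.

Hyperfocal distance H = f²/(N·c) + f = 50²/(20 × 0.024) + 50 = 2500/0.48 + 50 ≈ 5258.3 mm ≈ 5.258 m.
Near limit Dn = s·(H − f)/(H + s − 2f) = 1140 × (5258.3 − 50) / (5258.3 + 1140 − 2 × 50) = 1140 × 5208.3 / 6298.3 ≈ 942.71 mm.
Far limit Df = s·(H − f)/(H − s) = 1140 × (5258.3 − 50) / (5258.3 − 1140) = 1140 × 5208.3 / 4118.3 ≈ 1441.72 mm.
Depth of field = Df − Dn = 1441.72 − 942.71 ≈ 499.01 mm.

499 mm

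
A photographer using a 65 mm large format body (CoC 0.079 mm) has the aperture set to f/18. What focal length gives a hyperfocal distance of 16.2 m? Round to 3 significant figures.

From H = f²/(N·c) + f, with f ≪ H: f ≈ √(H·N·c) = √(16200 × 18 × 0.079) = √23036 ≈ 151.8 mm.
Exact: f² + N·c·f − N·c·H = 0 ⇒ f = (−N·c + √((N·c)² + 4·N·c·H))/2 = (−1.422 + √92148)/2 ≈ 151.07 mm ≈ 151 mm.

151 mm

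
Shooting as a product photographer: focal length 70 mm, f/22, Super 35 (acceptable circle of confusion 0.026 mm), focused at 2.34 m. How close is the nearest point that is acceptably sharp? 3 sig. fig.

1.85 m

Hyperfocal distance H = f²/(N·c) + f = 70²/(22 × 0.026) + 70 = 4900/0.572 + 70 ≈ 8636.4 mm ≈ 8.636 m.
Near limit Dn = s·(H − f)/(H + s − 2f) = 2340 × (8636.4 − 70) / (8636.4 + 2340 − 2 × 70) = 2340 × 8566.4 / 10836.4 ≈ 1849.8 mm ≈ 1.85 m.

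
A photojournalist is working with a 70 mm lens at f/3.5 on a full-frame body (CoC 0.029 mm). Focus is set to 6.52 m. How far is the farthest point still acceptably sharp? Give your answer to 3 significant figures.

7.53 m

Hyperfocal distance H = f²/(N·c) + f = 70²/(3.5 × 0.029) + 70 = 4900/0.1015 + 70 ≈ 48345.9 mm ≈ 48.35 m.
Far limit Df = s·(H − f)/(H − s) = 6520 × (48345.9 − 70) / (48345.9 − 6520) = 6520 × 48275.9 / 41825.9 ≈ 7525.5 mm ≈ 7.53 m.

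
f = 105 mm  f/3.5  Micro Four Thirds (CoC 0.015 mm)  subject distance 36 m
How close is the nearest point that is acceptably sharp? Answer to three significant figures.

30.7 m

Hyperfocal distance H = f²/(N·c) + f = 105²/(3.5 × 0.015) + 105 = 11025/0.0525 + 105 ≈ 210105.0 mm ≈ 210.1 m.
Near limit Dn = s·(H − f)/(H + s − 2f) = 36000 × (210105.0 − 105) / (210105.0 + 36000 − 2 × 105) = 36000 × 210000.0 / 245895.0 ≈ 30745 mm ≈ 30.7 m.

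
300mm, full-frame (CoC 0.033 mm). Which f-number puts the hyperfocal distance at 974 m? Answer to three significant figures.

f/2.80

Rearrange H = f²/(N·c) + f for N: N = f² / ((H − f)·c).
N = 300² / ((974000 − 300) × 0.033) = 90000 / 32132 ≈ 2.80.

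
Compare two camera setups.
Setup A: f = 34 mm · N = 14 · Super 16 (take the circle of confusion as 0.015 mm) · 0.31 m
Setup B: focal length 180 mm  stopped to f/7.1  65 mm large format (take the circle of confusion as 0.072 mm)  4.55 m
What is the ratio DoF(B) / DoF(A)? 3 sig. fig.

Setup A: H = 34²/(14×0.015) + 34 ≈ 5538.8 mm; DoF = Df − Dn = 326.363 − 295.199 ≈ 31.164 mm.
Setup B: H = 180²/(7.1×0.072) + 180 ≈ 63560.3 mm; DoF = Df − Dn = 4886.95 − 4256.52 ≈ 630.43 mm.
Ratio = 630.43 / 31.164 ≈ 20.2.

20.2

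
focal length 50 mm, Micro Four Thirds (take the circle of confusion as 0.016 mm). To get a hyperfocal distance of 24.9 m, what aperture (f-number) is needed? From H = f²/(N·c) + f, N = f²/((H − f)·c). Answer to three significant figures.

f/6.29

Rearrange H = f²/(N·c) + f for N: N = f² / ((H − f)·c).
N = 50² / ((24900 − 50) × 0.016) = 2500 / 397.6 ≈ 6.29.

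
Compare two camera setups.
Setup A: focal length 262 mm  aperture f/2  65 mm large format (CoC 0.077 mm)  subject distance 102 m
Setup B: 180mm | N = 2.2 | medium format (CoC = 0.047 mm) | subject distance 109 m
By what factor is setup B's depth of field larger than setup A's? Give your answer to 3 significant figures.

Setup A: H = 262²/(2×0.077) + 262 ≈ 446002.3 mm; DoF = Df − Dn = 132166 − 83045 ≈ 49121 mm.
Setup B: H = 180²/(2.2×0.047) + 180 ≈ 313526.2 mm; DoF = Df − Dn = 166994 − 80904 ≈ 86090 mm.
Ratio = 86090 / 49121 ≈ 1.75.

1.75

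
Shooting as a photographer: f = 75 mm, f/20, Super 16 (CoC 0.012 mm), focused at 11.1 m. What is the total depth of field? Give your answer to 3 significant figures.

13.4 m

Hyperfocal distance H = f²/(N·c) + f = 75²/(20 × 0.012) + 75 = 5625/0.24 + 75 ≈ 23512.5 mm ≈ 23.51 m.
Near limit Dn = s·(H − f)/(H + s − 2f) = 11100 × (23512.5 − 75) / (23512.5 + 11100 − 2 × 75) = 11100 × 23437.5 / 34462.5 ≈ 7549 mm.
Far limit Df = s·(H − f)/(H − s) = 11100 × (23512.5 − 75) / (23512.5 − 11100) = 11100 × 23437.5 / 12412.5 ≈ 20959 mm.
Depth of field = Df − Dn = 20959 − 7549 ≈ 13410 mm ≈ 13.4 m.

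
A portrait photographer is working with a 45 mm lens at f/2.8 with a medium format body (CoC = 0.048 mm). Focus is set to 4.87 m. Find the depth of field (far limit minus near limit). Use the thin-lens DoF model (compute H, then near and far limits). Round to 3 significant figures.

3.48 m

Hyperfocal distance H = f²/(N·c) + f = 45²/(2.8 × 0.048) + 45 = 2025/0.1344 + 45 ≈ 15112.0 mm ≈ 15.11 m.
Near limit Dn = s·(H − f)/(H + s − 2f) = 4870 × (15112.0 − 45) / (15112.0 + 4870 − 2 × 45) = 4870 × 15067.0 / 19892.0 ≈ 3688.7 mm.
Far limit Df = s·(H − f)/(H − s) = 4870 × (15112.0 − 45) / (15112.0 − 4870) = 4870 × 15067.0 / 10242.0 ≈ 7164.3 mm.
Depth of field = Df − Dn = 7164.3 − 3688.7 ≈ 3475.6 mm ≈ 3.48 m.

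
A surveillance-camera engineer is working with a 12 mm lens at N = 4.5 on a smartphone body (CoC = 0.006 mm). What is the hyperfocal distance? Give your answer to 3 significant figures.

5.35 m

Hyperfocal distance H = f²/(N·c) + f = 12²/(4.5 × 0.006) + 12 = 144/0.027 + 12 ≈ 5345.3 mm ≈ 5.35 m.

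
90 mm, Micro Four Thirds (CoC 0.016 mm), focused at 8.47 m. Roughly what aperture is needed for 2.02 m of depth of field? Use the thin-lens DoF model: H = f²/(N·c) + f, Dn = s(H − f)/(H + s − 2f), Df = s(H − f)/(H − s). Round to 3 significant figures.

Write h = H − f = f²/(N·c). The thin-lens limits are Dn = s·h/(h + (s−f)) and Df = s·h/(h − (s−f)), so DoF = Df − Dn = 2·s·(s−f)·h / (h² − (s−f)²).
That is a quadratic in h: DoF·h² − 2·s·(s−f)·h − DoF·(s−f)² = 0 ⇒ h = (s−f)·(s + √(s² + DoF²)) / DoF = 8380 × (8470 + √(8470² + 2020²)) / 2020 = 8380 × (8470 + 8707.54) / 2020 ≈ 71261 mm.
Then N = f²/(c·h) = 90² / (0.016 × 71261) = 8100 / 1140.2 ≈ 7.10.

f/7.10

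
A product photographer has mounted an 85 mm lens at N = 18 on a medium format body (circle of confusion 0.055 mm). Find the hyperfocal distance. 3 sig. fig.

Hyperfocal distance H = f²/(N·c) + f = 85²/(18 × 0.055) + 85 = 7225/0.99 + 85 ≈ 7383.0 mm ≈ 7.38 m.

7.38 m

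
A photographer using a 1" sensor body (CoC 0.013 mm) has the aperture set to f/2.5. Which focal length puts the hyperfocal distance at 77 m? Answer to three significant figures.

From H = f²/(N·c) + f, with f ≪ H: f ≈ √(H·N·c) = √(77000 × 2.5 × 0.013) = √2502.5 ≈ 50.02 mm.
The +f correction barely moves this — solving exactly, f² + N·c·f − N·c·H = 0 ⇒ f = (−N·c + √((N·c)² + 4·N·c·H))/2 = (−0.0325 + √10010)/2 ≈ 50.009 mm, so f ≈ 50.0 mm.

50.0 mm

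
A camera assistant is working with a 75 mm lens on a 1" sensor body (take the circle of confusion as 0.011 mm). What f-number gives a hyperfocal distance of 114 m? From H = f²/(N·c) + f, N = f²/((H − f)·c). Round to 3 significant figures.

Rearrange H = f²/(N·c) + f for N: N = f² / ((H − f)·c).
N = 75² / ((114000 − 75) × 0.011) = 5625 / 1253 ≈ 4.49.

f/4.49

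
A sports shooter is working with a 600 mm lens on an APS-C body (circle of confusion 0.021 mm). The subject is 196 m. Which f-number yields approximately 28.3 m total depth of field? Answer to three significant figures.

Write h = H − f = f²/(N·c). The thin-lens limits are Dn = s·h/(h + (s−f)) and Df = s·h/(h − (s−f)), so DoF = Df − Dn = 2·s·(s−f)·h / (h² − (s−f)²).
That is a quadratic in h: DoF·h² − 2·s·(s−f)·h − DoF·(s−f)² = 0 ⇒ h = (s−f)·(s + √(s² + DoF²)) / DoF = 195400 × (196000 + √(196000² + 28300²)) / 28300 = 195400 × (196000 + 198033) / 28300 ≈ 2720635 mm.
Then N = f²/(c·h) = 600² / (0.021 × 2720635) = 360000 / 57133 ≈ 6.30.

f/6.30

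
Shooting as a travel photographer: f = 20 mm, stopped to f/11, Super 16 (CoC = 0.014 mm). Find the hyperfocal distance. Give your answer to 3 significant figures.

Hyperfocal distance H = f²/(N·c) + f = 20²/(11 × 0.014) + 20 = 400/0.154 + 20 ≈ 2617.4 mm ≈ 2.62 m.

2.62 m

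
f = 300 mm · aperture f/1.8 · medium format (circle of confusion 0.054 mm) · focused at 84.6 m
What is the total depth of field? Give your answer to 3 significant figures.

Hyperfocal distance H = f²/(N·c) + f = 300²/(1.8 × 0.054) + 300 = 90000/0.0972 + 300 ≈ 926225.9 mm ≈ 926.2 m.
Near limit Dn = s·(H − f)/(H + s − 2f) = 84600 × (926225.9 − 300) / (926225.9 + 84600 − 2 × 300) = 84600 × 925925.9 / 1010225.9 ≈ 77540 mm.
Far limit Df = s·(H − f)/(H − s) = 84600 × (926225.9 − 300) / (926225.9 − 84600) = 84600 × 925925.9 / 841625.9 ≈ 93074 mm.
Depth of field = Df − Dn = 93074 − 77540 ≈ 15534 mm ≈ 15.5 m.

15.5 m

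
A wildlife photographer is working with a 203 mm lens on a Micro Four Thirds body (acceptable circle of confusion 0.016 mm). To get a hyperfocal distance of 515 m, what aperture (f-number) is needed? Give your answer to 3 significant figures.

f/5

Rearrange H = f²/(N·c) + f for N: N = f² / ((H − f)·c).
N = 203² / ((515000 − 203) × 0.016) = 41209 / 8237 ≈ 5.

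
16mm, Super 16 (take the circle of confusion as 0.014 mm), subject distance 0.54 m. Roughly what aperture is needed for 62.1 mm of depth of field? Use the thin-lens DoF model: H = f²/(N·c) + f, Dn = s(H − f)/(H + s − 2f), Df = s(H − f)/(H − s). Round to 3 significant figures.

Write h = H − f = f²/(N·c). The thin-lens limits are Dn = s·h/(h + (s−f)) and Df = s·h/(h − (s−f)), so DoF = Df − Dn = 2·s·(s−f)·h / (h² − (s−f)²).
That is a quadratic in h: DoF·h² − 2·s·(s−f)·h − DoF·(s−f)² = 0 ⇒ h = (s−f)·(s + √(s² + DoF²)) / DoF = 524 × (540 + √(540² + 62.1²)) / 62.1 = 524 × (540 + 543.559) / 62.1 ≈ 9143.1 mm.
Then N = f²/(c·h) = 16² / (0.014 × 9143.1) = 256 / 128.00 ≈ 2.00.

f/2.00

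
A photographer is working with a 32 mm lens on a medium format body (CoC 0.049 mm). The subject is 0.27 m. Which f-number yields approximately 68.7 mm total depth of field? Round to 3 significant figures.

Write h = H − f = f²/(N·c). The thin-lens limits are Dn = s·h/(h + (s−f)) and Df = s·h/(h − (s−f)), so DoF = Df − Dn = 2·s·(s−f)·h / (h² − (s−f)²).
That is a quadratic in h: DoF·h² − 2·s·(s−f)·h − DoF·(s−f)² = 0 ⇒ h = (s−f)·(s + √(s² + DoF²)) / DoF = 238 × (270 + √(270² + 68.7²)) / 68.7 = 238 × (270 + 278.603) / 68.7 ≈ 1900.5 mm.
Then N = f²/(c·h) = 32² / (0.049 × 1900.5) = 1024 / 93.127 ≈ 11.

f/11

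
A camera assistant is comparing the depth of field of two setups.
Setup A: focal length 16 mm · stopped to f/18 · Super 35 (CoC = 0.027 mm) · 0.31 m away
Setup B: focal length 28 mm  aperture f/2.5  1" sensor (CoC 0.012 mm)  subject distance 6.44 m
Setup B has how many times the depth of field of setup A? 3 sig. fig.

6.69

Setup A: H = 16²/(18×0.027) + 16 ≈ 542.7 mm; DoF = Df − Dn = 701.58 − 198.96 ≈ 502.62 mm.
Setup B: H = 28²/(2.5×0.012) + 28 ≈ 26161.3 mm; DoF = Df − Dn = 8533.8 − 5171.2 ≈ 3362.6 mm.
Ratio = 3362.6 / 502.62 ≈ 6.69.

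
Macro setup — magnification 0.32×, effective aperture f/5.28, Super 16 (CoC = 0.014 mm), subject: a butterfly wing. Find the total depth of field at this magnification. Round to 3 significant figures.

At magnification m, DoF ≈ 2·N_eff·c/m² = 2 × 5.28 × 0.014 / 0.32² = 0.1478 / 0.1024 ≈ 1.44 mm.

1.44 mm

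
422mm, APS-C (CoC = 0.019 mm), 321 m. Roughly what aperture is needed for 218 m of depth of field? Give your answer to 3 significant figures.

f/8.99

Write h = H − f = f²/(N·c). The thin-lens limits are Dn = s·h/(h + (s−f)) and Df = s·h/(h − (s−f)), so DoF = Df − Dn = 2·s·(s−f)·h / (h² − (s−f)²).
That is a quadratic in h: DoF·h² − 2·s·(s−f)·h − DoF·(s−f)² = 0 ⇒ h = (s−f)·(s + √(s² + DoF²)) / DoF = 320578 × (321000 + √(321000² + 218000²)) / 218000 = 320578 × (321000 + 388027) / 218000 ≈ 1042654 mm.
Then N = f²/(c·h) = 422² / (0.019 × 1042654) = 178084 / 19810 ≈ 8.99.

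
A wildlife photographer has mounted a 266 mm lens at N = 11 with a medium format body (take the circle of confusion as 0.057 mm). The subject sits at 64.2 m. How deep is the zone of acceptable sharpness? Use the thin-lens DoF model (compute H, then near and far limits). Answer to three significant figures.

107 m

Hyperfocal distance H = f²/(N·c) + f = 266²/(11 × 0.057) + 266 = 70756/0.627 + 266 ≈ 113114.5 mm ≈ 113.1 m.
Near limit Dn = s·(H − f)/(H + s − 2f) = 64200 × (113114.5 − 266) / (113114.5 + 64200 − 2 × 266) = 64200 × 112848.5 / 176782.5 ≈ 40982 mm.
Far limit Df = s·(H − f)/(H − s) = 64200 × (113114.5 − 266) / (113114.5 − 64200) = 64200 × 112848.5 / 48914.5 ≈ 148113 mm.
Depth of field = Df − Dn = 148113 − 40982 ≈ 107131 mm ≈ 107 m.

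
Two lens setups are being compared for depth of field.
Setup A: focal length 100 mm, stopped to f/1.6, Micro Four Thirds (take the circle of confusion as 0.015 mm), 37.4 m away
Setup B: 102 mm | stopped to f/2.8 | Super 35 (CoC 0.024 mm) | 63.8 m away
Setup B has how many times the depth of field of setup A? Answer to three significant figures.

9.36

Setup A: H = 100²/(1.6×0.015) + 100 ≈ 416766.7 mm; DoF = Df − Dn = 41077.2 − 34327.0 ≈ 6750.2 mm.
Setup B: H = 102²/(2.8×0.024) + 102 ≈ 154923.4 mm; DoF = Df − Dn = 108398 − 45202 ≈ 63196 mm.
Ratio = 63196 / 6750.2 ≈ 9.36.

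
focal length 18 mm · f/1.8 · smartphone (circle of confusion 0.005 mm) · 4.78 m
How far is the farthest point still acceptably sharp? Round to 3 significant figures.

5.51 m

Hyperfocal distance H = f²/(N·c) + f = 18²/(1.8 × 0.005) + 18 = 324/0.009 + 18 ≈ 36018.0 mm ≈ 36.02 m.
Far limit Df = s·(H − f)/(H − s) = 4780 × (36018.0 − 18) / (36018.0 − 4780) = 4780 × 36000.0 / 31238.0 ≈ 5508.7 mm ≈ 5.51 m.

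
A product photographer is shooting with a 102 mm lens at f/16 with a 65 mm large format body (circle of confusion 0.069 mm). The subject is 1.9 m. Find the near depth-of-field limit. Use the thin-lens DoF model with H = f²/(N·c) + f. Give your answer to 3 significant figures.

Hyperfocal distance H = f²/(N·c) + f = 102²/(16 × 0.069) + 102 = 10404/1.104 + 102 ≈ 9525.9 mm ≈ 9.526 m.
Near limit Dn = s·(H − f)/(H + s − 2f) = 1900 × (9525.9 − 102) / (9525.9 + 1900 − 2 × 102) = 1900 × 9423.9 / 11221.9 ≈ 1595.6 mm ≈ 1.60 m.

1.60 m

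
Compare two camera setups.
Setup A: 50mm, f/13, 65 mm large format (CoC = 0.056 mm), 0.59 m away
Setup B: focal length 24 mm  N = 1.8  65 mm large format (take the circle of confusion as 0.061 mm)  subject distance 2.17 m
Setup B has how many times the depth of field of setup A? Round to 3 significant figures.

11.2

Setup A: H = 50²/(13×0.056) + 50 ≈ 3484.1 mm; DoF = Df − Dn = 700.09 − 509.83 ≈ 190.26 mm.
Setup B: H = 24²/(1.8×0.061) + 24 ≈ 5269.9 mm; DoF = Df − Dn = 3672.2 − 1540.0 ≈ 2132.2 mm.
Ratio = 2132.2 / 190.26 ≈ 11.2.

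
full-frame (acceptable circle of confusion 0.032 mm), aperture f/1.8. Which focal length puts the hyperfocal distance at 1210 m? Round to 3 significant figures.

From H = f²/(N·c) + f, with f ≪ H: f ≈ √(H·N·c) = √(1210000 × 1.8 × 0.032) = √69696 ≈ 264.0 mm.
The +f correction barely moves this — solving exactly, f² + N·c·f − N·c·H = 0 ⇒ f = (−N·c + √((N·c)² + 4·N·c·H))/2 = (−0.0576 + √278784)/2 ≈ 263.97 mm, so f ≈ 264 mm.

264 mm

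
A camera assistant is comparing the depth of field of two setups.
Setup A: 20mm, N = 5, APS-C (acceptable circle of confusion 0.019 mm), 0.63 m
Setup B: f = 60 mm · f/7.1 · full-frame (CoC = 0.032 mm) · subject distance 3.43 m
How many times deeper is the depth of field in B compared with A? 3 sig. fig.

8.20

Setup A: H = 20²/(5×0.019) + 20 ≈ 4230.5 mm; DoF = Df − Dn = 736.73 − 550.28 ≈ 186.45 mm.
Setup B: H = 60²/(7.1×0.032) + 60 ≈ 15905.1 mm; DoF = Df − Dn = 4356.6 − 2828.4 ≈ 1528.2 mm.
Ratio = 1528.2 / 186.45 ≈ 8.20.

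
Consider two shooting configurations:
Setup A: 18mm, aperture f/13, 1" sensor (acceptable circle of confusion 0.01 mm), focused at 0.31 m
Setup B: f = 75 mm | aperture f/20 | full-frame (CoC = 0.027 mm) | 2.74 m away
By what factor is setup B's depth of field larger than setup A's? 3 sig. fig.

20.4

Setup A: H = 18²/(13×0.01) + 18 ≈ 2510.3 mm; DoF = Df − Dn = 351.140 − 277.489 ≈ 73.651 mm.
Setup B: H = 75²/(20×0.027) + 75 ≈ 10491.7 mm; DoF = Df − Dn = 3682.0 − 2181.8 ≈ 1500.2 mm.
Ratio = 1500.2 / 73.651 ≈ 20.4.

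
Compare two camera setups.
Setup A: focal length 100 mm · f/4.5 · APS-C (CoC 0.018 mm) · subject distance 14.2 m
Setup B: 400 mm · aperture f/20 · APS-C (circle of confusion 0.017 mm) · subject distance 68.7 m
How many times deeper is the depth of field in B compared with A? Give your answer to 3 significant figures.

Setup A: H = 100²/(4.5×0.018) + 100 ≈ 123556.8 mm; DoF = Df − Dn = 16030.9 − 12744.5 ≈ 3286.4 mm.
Setup B: H = 400²/(20×0.017) + 400 ≈ 470988.2 mm; DoF = Df − Dn = 80364 − 59993 ≈ 20371 mm.
Ratio = 20371 / 3286.4 ≈ 6.20.

6.20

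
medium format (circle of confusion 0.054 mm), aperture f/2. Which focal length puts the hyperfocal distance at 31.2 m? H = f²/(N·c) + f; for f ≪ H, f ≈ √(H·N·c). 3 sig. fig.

From H = f²/(N·c) + f, with f ≪ H: f ≈ √(H·N·c) = √(31200 × 2 × 0.054) = √3369.6 ≈ 58.05 mm.
Exact: f² + N·c·f − N·c·H = 0 ⇒ f = (−N·c + √((N·c)² + 4·N·c·H))/2 = (−0.108 + √13478)/2 ≈ 57.994 mm ≈ 58.0 mm.

58.0 mm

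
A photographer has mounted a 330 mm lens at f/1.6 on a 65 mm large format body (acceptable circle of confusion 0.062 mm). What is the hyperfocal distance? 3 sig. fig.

1100 m

Hyperfocal distance H = f²/(N·c) + f = 330²/(1.6 × 0.062) + 330 = 108900/0.0992 + 330 ≈ 1098112.3 mm ≈ 1100 m.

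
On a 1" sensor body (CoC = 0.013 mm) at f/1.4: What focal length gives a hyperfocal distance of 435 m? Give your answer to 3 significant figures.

89.0 mm

From H = f²/(N·c) + f, with f ≪ H: f ≈ √(H·N·c) = √(435000 × 1.4 × 0.013) = √7917.0 ≈ 88.98 mm.
The +f correction barely moves this — solving exactly, f² + N·c·f − N·c·H = 0 ⇒ f = (−N·c + √((N·c)² + 4·N·c·H))/2 = (−0.0182 + √31668)/2 ≈ 88.968 mm, so f ≈ 89.0 mm.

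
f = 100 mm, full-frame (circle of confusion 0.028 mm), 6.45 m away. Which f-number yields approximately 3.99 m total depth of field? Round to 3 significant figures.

Write h = H − f = f²/(N·c). The thin-lens limits are Dn = s·h/(h + (s−f)) and Df = s·h/(h − (s−f)), so DoF = Df − Dn = 2·s·(s−f)·h / (h² − (s−f)²).
That is a quadratic in h: DoF·h² − 2·s·(s−f)·h − DoF·(s−f)² = 0 ⇒ h = (s−f)·(s + √(s² + DoF²)) / DoF = 6350 × (6450 + √(6450² + 3990²)) / 3990 = 6350 × (6450 + 7584.37) / 3990 ≈ 22335 mm.
Then N = f²/(c·h) = 100² / (0.028 × 22335) = 10000 / 625.39 ≈ 16.

f/16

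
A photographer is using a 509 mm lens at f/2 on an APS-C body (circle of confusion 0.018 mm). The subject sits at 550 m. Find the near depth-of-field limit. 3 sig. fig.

Hyperfocal distance H = f²/(N·c) + f = 509²/(2 × 0.018) + 509 = 259081/0.036 + 509 ≈ 7197203.4 mm ≈ 7197 m.
Near limit Dn = s·(H − f)/(H + s − 2f) = 550000 × (7197203.4 − 509) / (7197203.4 + 550000 − 2 × 509) = 550000 × 7196694.4 / 7746185.4 ≈ 510985 mm ≈ 511 m.

511 m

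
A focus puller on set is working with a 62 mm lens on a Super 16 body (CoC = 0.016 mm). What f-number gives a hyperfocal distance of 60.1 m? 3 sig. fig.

Rearrange H = f²/(N·c) + f for N: N = f² / ((H − f)·c).
N = 62² / ((60100 − 62) × 0.016) = 3844 / 960.6 ≈ 4.

f/4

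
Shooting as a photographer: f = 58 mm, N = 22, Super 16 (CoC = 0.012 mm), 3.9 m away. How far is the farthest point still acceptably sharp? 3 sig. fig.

5.58 m

Hyperfocal distance H = f²/(N·c) + f = 58²/(22 × 0.012) + 58 = 3364/0.264 + 58 ≈ 12800.4 mm ≈ 12.80 m.
Far limit Df = s·(H − f)/(H − s) = 3900 × (12800.4 − 58) / (12800.4 − 3900) = 3900 × 12742.4 / 8900.4 ≈ 5583.5 mm ≈ 5.58 m.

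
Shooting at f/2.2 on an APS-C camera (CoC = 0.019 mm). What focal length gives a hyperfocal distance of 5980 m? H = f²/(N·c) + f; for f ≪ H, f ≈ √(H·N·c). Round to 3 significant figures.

From H = f²/(N·c) + f, with f ≪ H: f ≈ √(H·N·c) = √(5980000 × 2.2 × 0.019) = √249964 ≈ 500.0 mm.
The +f correction barely moves this — solving exactly, f² + N·c·f − N·c·H = 0 ⇒ f = (−N·c + √((N·c)² + 4·N·c·H))/2 = (−0.0418 + √999856)/2 ≈ 499.94 mm, so f ≈ 500 mm.

500 mm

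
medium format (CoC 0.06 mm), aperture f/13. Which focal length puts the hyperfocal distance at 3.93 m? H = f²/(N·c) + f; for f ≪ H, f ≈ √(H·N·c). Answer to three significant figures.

55.0 mm

From H = f²/(N·c) + f, with f ≪ H: f ≈ √(H·N·c) = √(3930 × 13 × 0.06) = √3065.4 ≈ 55.37 mm.
Exact: f² + N·c·f − N·c·H = 0 ⇒ f = (−N·c + √((N·c)² + 4·N·c·H))/2 = (−0.78 + √12262)/2 ≈ 54.977 mm ≈ 55.0 mm.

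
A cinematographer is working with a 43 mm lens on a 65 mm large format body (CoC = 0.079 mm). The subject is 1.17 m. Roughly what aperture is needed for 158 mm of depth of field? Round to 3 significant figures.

Write h = H − f = f²/(N·c). The thin-lens limits are Dn = s·h/(h + (s−f)) and Df = s·h/(h − (s−f)), so DoF = Df − Dn = 2·s·(s−f)·h / (h² − (s−f)²).
That is a quadratic in h: DoF·h² − 2·s·(s−f)·h − DoF·(s−f)² = 0 ⇒ h = (s−f)·(s + √(s² + DoF²)) / DoF = 1127 × (1170 + √(1170² + 158²)) / 158 = 1127 × (1170 + 1180.62) / 158 ≈ 16767 mm.
Then N = f²/(c·h) = 43² / (0.079 × 16767) = 1849 / 1324.6 ≈ 1.40.

f/1.40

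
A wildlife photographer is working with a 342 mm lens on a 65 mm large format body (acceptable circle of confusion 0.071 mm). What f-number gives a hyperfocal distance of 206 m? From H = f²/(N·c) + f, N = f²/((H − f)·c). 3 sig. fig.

Rearrange H = f²/(N·c) + f for N: N = f² / ((H − f)·c).
N = 342² / ((206000 − 342) × 0.071) = 116964 / 14602 ≈ 8.01.

f/8.01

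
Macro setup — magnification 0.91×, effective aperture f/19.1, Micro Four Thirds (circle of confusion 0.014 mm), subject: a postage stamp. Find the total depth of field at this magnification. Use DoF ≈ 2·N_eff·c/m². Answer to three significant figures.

At magnification m, DoF ≈ 2·N_eff·c/m² = 2 × 19.1 × 0.014 / 0.91² = 0.5348 / 0.8281 ≈ 0.646 mm.

0.646 mm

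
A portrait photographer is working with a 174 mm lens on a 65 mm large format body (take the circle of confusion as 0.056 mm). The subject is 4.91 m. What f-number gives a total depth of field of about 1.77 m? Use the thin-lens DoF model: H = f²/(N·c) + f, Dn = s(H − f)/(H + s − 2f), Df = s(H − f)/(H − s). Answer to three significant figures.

f/19.9

Write h = H − f = f²/(N·c). The thin-lens limits are Dn = s·h/(h + (s−f)) and Df = s·h/(h − (s−f)), so DoF = Df − Dn = 2·s·(s−f)·h / (h² − (s−f)²).
That is a quadratic in h: DoF·h² − 2·s·(s−f)·h − DoF·(s−f)² = 0 ⇒ h = (s−f)·(s + √(s² + DoF²)) / DoF = 4736 × (4910 + √(4910² + 1770²)) / 1770 = 4736 × (4910 + 5219.29) / 1770 ≈ 27103 mm.
Then N = f²/(c·h) = 174² / (0.056 × 27103) = 30276 / 1517.8 ≈ 19.9.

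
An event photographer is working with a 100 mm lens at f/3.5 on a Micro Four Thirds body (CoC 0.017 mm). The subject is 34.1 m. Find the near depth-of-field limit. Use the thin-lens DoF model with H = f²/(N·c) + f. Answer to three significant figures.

28.4 m

Hyperfocal distance H = f²/(N·c) + f = 100²/(3.5 × 0.017) + 100 = 10000/0.0595 + 100 ≈ 168167.2 mm ≈ 168.2 m.
Near limit Dn = s·(H − f)/(H + s − 2f) = 34100 × (168167.2 − 100) / (168167.2 + 34100 − 2 × 100) = 34100 × 168067.2 / 202067.2 ≈ 28362 mm ≈ 28.4 m.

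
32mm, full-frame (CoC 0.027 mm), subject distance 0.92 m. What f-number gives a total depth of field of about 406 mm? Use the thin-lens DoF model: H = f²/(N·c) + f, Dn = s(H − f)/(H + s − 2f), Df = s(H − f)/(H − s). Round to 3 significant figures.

Write h = H − f = f²/(N·c). The thin-lens limits are Dn = s·h/(h + (s−f)) and Df = s·h/(h − (s−f)), so DoF = Df − Dn = 2·s·(s−f)·h / (h² − (s−f)²).
That is a quadratic in h: DoF·h² − 2·s·(s−f)·h − DoF·(s−f)² = 0 ⇒ h = (s−f)·(s + √(s² + DoF²)) / DoF = 888 × (920 + √(920² + 406²)) / 406 = 888 × (920 + 1005.60) / 406 ≈ 4211.7 mm.
Then N = f²/(c·h) = 32² / (0.027 × 4211.7) = 1024 / 113.71 ≈ 9.

f/9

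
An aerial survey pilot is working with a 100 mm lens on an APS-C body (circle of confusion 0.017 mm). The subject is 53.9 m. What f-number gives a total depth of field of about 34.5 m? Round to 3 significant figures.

Write h = H − f = f²/(N·c). The thin-lens limits are Dn = s·h/(h + (s−f)) and Df = s·h/(h − (s−f)), so DoF = Df − Dn = 2·s·(s−f)·h / (h² − (s−f)²).
That is a quadratic in h: DoF·h² − 2·s·(s−f)·h − DoF·(s−f)² = 0 ⇒ h = (s−f)·(s + √(s² + DoF²)) / DoF = 53800 × (53900 + √(53900² + 34500²)) / 34500 = 53800 × (53900 + 63995.8) / 34500 ≈ 183849 mm.
Then N = f²/(c·h) = 100² / (0.017 × 183849) = 10000 / 3125.4 ≈ 3.20.

f/3.20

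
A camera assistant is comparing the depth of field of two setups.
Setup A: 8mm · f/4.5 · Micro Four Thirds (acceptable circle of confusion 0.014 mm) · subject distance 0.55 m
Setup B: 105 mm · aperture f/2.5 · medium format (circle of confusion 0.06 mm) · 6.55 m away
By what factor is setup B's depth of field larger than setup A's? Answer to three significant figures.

Setup A: H = 8²/(4.5×0.014) + 8 ≈ 1023.9 mm; DoF = Df − Dn = 1179.07 − 358.65 ≈ 820.42 mm.
Setup B: H = 105²/(2.5×0.06) + 105 ≈ 73605.0 mm; DoF = Df − Dn = 7179.6 − 6022.0 ≈ 1157.6 mm.
Ratio = 1157.6 / 820.42 ≈ 1.41.

1.41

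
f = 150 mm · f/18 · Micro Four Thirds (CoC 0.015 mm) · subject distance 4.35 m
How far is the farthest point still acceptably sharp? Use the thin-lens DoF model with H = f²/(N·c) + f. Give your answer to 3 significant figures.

Hyperfocal distance H = f²/(N·c) + f = 150²/(18 × 0.015) + 150 = 22500/0.27 + 150 ≈ 83483.3 mm ≈ 83.48 m.
Far limit Df = s·(H − f)/(H − s) = 4350 × (83483.3 − 150) / (83483.3 − 4350) = 4350 × 83333.3 / 79133.3 ≈ 4580.9 mm ≈ 4.58 m.

4.58 m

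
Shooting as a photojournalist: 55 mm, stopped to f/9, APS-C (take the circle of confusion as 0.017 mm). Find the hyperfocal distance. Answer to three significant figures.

Hyperfocal distance H = f²/(N·c) + f = 55²/(9 × 0.017) + 55 = 3025/0.153 + 55 ≈ 19826.2 mm ≈ 19.8 m.

19.8 m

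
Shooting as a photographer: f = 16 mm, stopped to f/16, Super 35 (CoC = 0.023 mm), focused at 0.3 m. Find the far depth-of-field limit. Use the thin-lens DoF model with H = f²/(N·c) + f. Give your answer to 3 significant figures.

Hyperfocal distance H = f²/(N·c) + f = 16²/(16 × 0.023) + 16 = 256/0.368 + 16 ≈ 711.7 mm ≈ 0.712 m.
Far limit Df = s·(H − f)/(H − s) = 300 × (711.7 − 16) / (711.7 − 300) = 300 × 695.7 / 411.7 ≈ 506.97 mm ≈ 0.507 m.

0.507 m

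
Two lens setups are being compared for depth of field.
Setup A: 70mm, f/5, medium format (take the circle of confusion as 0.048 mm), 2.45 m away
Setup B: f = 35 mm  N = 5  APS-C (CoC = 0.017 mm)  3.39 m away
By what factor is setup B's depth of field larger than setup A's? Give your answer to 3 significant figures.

Setup A: H = 70²/(5×0.048) + 70 ≈ 20486.7 mm; DoF = Df − Dn = 2773.29 − 2194.22 ≈ 579.07 mm.
Setup B: H = 35²/(5×0.017) + 35 ≈ 14446.8 mm; DoF = Df − Dn = 4418.6 − 2749.8 ≈ 1668.8 mm.
Ratio = 1668.8 / 579.07 ≈ 2.88.

2.88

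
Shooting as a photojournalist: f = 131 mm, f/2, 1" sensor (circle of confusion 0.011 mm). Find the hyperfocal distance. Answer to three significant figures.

780 m

Hyperfocal distance H = f²/(N·c) + f = 131²/(2 × 0.011) + 131 = 17161/0.022 + 131 ≈ 780176.5 mm ≈ 780 m.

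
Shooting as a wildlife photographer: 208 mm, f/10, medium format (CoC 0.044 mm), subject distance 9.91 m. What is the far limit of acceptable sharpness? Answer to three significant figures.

11.0 m

Hyperfocal distance H = f²/(N·c) + f = 208²/(10 × 0.044) + 208 = 43264/0.44 + 208 ≈ 98535.3 mm ≈ 98.54 m.
Far limit Df = s·(H − f)/(H − s) = 9910 × (98535.3 − 208) / (98535.3 − 9910) = 9910 × 98327.3 / 88625.3 ≈ 10995 mm ≈ 11.0 m.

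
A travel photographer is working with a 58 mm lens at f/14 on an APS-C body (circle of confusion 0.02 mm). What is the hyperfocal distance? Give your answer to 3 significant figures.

12.1 m

Hyperfocal distance H = f²/(N·c) + f = 58²/(14 × 0.02) + 58 = 3364/0.28 + 58 ≈ 12072.3 mm ≈ 12.1 m.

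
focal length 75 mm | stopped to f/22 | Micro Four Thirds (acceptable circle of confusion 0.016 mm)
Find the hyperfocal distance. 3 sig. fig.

Hyperfocal distance H = f²/(N·c) + f = 75²/(22 × 0.016) + 75 = 5625/0.352 + 75 ≈ 16055.1 mm ≈ 16.1 m.

16.1 m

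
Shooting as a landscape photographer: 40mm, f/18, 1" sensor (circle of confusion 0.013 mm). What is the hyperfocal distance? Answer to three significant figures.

6.88 m

Hyperfocal distance H = f²/(N·c) + f = 40²/(18 × 0.013) + 40 = 1600/0.234 + 40 ≈ 6877.6 mm ≈ 6.88 m.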